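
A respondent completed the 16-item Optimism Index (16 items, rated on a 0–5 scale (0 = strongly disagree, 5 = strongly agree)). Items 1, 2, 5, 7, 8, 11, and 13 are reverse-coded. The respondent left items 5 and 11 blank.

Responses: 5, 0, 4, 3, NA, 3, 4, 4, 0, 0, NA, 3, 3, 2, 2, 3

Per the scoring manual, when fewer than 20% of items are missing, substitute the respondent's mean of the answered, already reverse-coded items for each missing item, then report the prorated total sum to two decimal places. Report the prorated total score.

33.14

Reverse-coded (reversed = (0+5) − raw = 5 − raw):
  item 1: 5 − 5 = 0
  item 2: 5 − 0 = 5
  item 7: 5 − 4 = 1
  item 8: 5 − 4 = 1
  item 13: 5 − 3 = 2
Completed scored items (14 of 16): 0, 5, 4, 3, 3, 1, 1, 0, 0, 3, 2, 2, 2, 3; sum = 29.
Person mean = 29 / 14 ≈ 2.0714
Prorated total = (29 / 14) × 16 = 33.14 (to 2 dp)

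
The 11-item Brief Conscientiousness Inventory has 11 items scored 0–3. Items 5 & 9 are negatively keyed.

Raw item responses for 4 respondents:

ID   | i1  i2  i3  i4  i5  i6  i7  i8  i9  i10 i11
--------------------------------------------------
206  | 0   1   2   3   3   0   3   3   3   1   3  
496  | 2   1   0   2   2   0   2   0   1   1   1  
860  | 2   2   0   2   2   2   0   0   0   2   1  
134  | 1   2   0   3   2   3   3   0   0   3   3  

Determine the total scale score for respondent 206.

Respondent 206 raw: 0, 1, 2, 3, 3, 0, 3, 3, 3, 1, 3.
Reverse-coded (on a 0–3 scale, reversed = 3 − raw):
  item 1: 0
  item 2: 1
  item 3: 2
  item 4: 3
  item 5: 3 − 3 = 0
  item 6: 0
  item 7: 3
  item 8: 3
  item 9: 3 − 3 = 0
  item 10: 1
  item 11: 3
Sum = 0 + 1 + 2 + 3 + 0 + 0 + 3 + 3 + 0 + 1 + 3 = 16

16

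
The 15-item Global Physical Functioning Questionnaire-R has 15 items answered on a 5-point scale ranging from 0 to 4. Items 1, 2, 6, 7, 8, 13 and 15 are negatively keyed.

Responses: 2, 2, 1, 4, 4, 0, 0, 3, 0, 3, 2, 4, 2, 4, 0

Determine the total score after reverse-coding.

Raw sum = 31. Negatively keyed items: 1, 2, 6, 7, 8, 13, 15; their raw sum = 9.
Each reversal replaces raw with 4 − raw, changing the total by 4 − 2·raw per item.
Total = 31 + 7·4 − 2·9 = 31 + 28 − 18 = 41

41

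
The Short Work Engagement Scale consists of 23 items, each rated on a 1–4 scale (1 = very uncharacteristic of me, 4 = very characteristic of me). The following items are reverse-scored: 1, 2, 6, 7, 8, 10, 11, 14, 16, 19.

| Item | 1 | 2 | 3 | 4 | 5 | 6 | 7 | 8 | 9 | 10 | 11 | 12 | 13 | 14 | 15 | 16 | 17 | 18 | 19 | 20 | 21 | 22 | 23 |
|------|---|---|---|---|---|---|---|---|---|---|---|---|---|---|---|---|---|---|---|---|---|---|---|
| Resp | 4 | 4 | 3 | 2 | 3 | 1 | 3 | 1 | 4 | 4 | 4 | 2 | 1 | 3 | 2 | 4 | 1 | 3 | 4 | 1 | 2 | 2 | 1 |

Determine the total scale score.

Reverse-scored items use 5 − raw:
  item 1: 5 − 4 = 1
  item 2: 5 − 4 = 1
  item 6: 5 − 1 = 4
  item 7: 5 − 3 = 2
  item 8: 5 − 1 = 4
  item 10: 5 − 4 = 1
  item 11: 5 − 4 = 1
  item 14: 5 − 3 = 2
  item 16: 5 − 4 = 1
  item 19: 5 − 4 = 1
Scored items: 1, 1, 3, 2, 3, 4, 2, 4, 4, 1, 1, 2, 1, 2, 2, 1, 1, 3, 1, 1, 2, 2, 1
Total = 1 + 1 + 3 + 2 + 3 + 4 + 2 + 4 + 4 + 1 + 1 + 2 + 1 + 2 + 2 + 1 + 1 + 3 + 1 + 1 + 2 + 2 + 1 = 45

45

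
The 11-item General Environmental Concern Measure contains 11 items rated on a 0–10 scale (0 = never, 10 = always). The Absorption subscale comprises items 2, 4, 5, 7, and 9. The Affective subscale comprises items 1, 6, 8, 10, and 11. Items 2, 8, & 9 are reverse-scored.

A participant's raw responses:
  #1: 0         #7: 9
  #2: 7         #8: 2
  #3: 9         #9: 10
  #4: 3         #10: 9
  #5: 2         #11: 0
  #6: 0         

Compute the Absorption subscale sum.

17

Absorption items: 2, 4, 5, 7, 9.
Of these, items 2 and 9 are reverse-scored; on a 0–10 scale, reversed = 10 − raw.
  item 2: 10 − 7 = 3
  item 4: 3
  item 5: 2
  item 7: 9
  item 9: 10 − 10 = 0
Sum = 3 + 3 + 2 + 9 + 0 = 17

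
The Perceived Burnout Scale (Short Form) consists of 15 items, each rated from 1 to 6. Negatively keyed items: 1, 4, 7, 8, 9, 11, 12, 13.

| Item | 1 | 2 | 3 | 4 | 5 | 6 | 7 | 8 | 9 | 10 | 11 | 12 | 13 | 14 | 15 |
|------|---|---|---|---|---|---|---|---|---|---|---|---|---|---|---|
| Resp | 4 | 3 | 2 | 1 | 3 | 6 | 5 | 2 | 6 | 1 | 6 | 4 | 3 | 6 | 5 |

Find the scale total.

Reverse-coded items (reverse-coded value = 7 − response):
  item 1: 7 − 4 = 3
  item 4: 7 − 1 = 6
  item 7: 7 − 5 = 2
  item 8: 7 − 2 = 5
  item 9: 7 − 6 = 1
  item 11: 7 − 6 = 1
  item 12: 7 − 4 = 3
  item 13: 7 − 3 = 4
Scored responses: 3, 3, 2, 6, 3, 6, 2, 5, 1, 1, 1, 3, 4, 6, 5
Total = 3 + 3 + 2 + 6 + 3 + 6 + 2 + 5 + 1 + 1 + 1 + 3 + 4 + 6 + 5 = 51

51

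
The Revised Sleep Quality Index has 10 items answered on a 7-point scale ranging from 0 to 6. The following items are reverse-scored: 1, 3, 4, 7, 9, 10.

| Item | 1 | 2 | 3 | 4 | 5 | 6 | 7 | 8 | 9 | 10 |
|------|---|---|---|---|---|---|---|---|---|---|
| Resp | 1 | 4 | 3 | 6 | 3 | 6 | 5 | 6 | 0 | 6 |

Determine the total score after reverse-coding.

34

Apply reverse scoring (reverse-coded value = 6 − response):
  item 1: 6 − 1 = 5
  item 3: 6 − 3 = 3
  item 4: 6 − 6 = 0
  item 7: 6 − 5 = 1
  item 9: 6 − 0 = 6
  item 10: 6 − 6 = 0
Scored items: 5, 4, 3, 0, 3, 6, 1, 6, 6, 0
Total = 5 + 4 + 3 + 0 + 3 + 6 + 1 + 6 + 6 + 0 = 34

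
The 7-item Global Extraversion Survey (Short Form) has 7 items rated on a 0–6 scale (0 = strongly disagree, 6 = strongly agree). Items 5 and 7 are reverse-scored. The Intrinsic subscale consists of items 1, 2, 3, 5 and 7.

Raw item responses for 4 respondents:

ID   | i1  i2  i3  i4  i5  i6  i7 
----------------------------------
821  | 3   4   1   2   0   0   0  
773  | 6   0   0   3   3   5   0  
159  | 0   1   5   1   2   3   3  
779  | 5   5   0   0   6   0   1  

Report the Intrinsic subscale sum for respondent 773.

15

Respondent 773 raw: 6, 0, 0, 3, 3, 5, 0.
Intrinsic items: 1, 2, 3, 5, 7.
Reverse-coded (reverse-coded value = 6 − response):
  item 1: 6
  item 2: 0
  item 3: 0
  item 5: 6 − 3 = 3
  item 7: 6 − 0 = 6
Sum = 6 + 0 + 0 + 3 + 6 = 15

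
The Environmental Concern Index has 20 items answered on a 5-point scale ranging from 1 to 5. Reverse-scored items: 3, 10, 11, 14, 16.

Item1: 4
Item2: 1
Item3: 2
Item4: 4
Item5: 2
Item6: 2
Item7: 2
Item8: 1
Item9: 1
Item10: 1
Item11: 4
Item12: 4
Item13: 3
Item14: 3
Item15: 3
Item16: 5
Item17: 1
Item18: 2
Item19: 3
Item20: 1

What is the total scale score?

49

Reversing items 3, 10, 11, 14 and 16 with 6 − raw:
Total = 4 + 1 + (6−2) + 4 + 2 + 2 + 2 + 1 + 1 + (6−1) + (6−4) + 4 + 3 + (6−3) + 3 + (6−5) + 1 + 2 + 3 + 1
      = 4 + 1 + 4 + 4 + 2 + 2 + 2 + 1 + 1 + 5 + 2 + 4 + 3 + 3 + 3 + 1 + 1 + 2 + 3 + 1 = 49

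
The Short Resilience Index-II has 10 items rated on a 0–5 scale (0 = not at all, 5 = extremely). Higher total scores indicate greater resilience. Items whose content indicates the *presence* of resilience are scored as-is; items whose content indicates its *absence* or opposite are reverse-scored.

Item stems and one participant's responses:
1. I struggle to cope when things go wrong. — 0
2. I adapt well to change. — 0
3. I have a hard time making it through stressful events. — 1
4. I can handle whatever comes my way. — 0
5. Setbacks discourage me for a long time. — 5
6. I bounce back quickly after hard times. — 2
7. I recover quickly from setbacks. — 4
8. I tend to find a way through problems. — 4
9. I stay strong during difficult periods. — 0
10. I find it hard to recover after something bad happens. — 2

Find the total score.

Items 1, 3, 5, 10 describe the absence/opposite of resilience → reverse-score.
on a 0–5 scale, reversed = 5 − raw.
  item 1: 5 − 0 = 5
  item 2: 0
  item 3: 5 − 1 = 4
  item 4: 0
  item 5: 5 − 5 = 0
  item 6: 2
  item 7: 4
  item 8: 4
  item 9: 0
  item 10: 5 − 2 = 3
Total = 5 + 0 + 4 + 0 + 0 + 2 + 4 + 4 + 0 + 3 = 22

22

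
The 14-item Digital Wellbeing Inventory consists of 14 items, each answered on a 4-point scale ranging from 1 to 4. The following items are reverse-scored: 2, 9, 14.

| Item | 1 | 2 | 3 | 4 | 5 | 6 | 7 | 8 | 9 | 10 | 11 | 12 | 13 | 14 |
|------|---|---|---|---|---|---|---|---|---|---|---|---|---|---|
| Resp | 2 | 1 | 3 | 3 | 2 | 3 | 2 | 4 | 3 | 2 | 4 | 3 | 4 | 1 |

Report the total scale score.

42

Apply reverse scoring (on a 1–4 scale, reversed = 5 − raw):
  item 2: 5 − 1 = 4
  item 9: 5 − 3 = 2
  item 14: 5 − 1 = 4
Scored responses: 2, 4, 3, 3, 2, 3, 2, 4, 2, 2, 4, 3, 4, 4
Total = 2 + 4 + 3 + 3 + 2 + 3 + 2 + 4 + 2 + 2 + 4 + 3 + 4 + 4 = 42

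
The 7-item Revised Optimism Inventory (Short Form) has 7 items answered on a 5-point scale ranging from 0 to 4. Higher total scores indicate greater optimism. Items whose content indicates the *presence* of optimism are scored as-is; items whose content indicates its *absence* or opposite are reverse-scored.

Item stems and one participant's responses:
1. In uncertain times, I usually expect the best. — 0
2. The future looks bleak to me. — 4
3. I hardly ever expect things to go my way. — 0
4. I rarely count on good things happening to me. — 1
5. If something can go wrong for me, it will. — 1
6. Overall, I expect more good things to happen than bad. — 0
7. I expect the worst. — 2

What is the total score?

Items 2, 3, 4, 5, 7 describe the absence/opposite of optimism → reverse-score.
reversed = (0+4) − raw = 4 − raw.
  item 1: 0
  item 2: 4 − 4 = 0
  item 3: 4 − 0 = 4
  item 4: 4 − 1 = 3
  item 5: 4 − 1 = 3
  item 6: 0
  item 7: 4 − 2 = 2
Total = 0 + 0 + 4 + 3 + 3 + 0 + 2 = 12

12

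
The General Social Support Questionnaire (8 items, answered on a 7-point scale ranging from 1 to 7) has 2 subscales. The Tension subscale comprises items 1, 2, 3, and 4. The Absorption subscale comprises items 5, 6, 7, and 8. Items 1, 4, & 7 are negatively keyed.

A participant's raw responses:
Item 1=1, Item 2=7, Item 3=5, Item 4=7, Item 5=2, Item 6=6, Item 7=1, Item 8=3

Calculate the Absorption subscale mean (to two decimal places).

4.50

Absorption items: 5, 6, 7, 8.
Of these, item 7 is negatively keyed; reversed = (1+7) − raw = 8 − raw.
  item 5: 2
  item 6: 6
  item 7: 8 − 1 = 7
  item 8: 3
Sum = 2 + 6 + 7 + 3 = 18
Mean = 18 / 4 = 4.50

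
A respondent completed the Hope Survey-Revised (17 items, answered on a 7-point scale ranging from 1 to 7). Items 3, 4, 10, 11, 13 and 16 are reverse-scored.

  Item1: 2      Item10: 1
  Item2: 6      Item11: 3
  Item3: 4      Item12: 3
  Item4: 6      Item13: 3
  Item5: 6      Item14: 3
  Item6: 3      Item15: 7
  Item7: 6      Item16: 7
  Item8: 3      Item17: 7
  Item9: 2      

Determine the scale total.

72

Reversing items 3, 4, 10, 11, 13 and 16 with 8 − raw:
Total = 2 + 6 + (8−4) + (8−6) + 6 + 3 + 6 + 3 + 2 + (8−1) + (8−3) + 3 + (8−3) + 3 + 7 + (8−7) + 7
      = 2 + 6 + 4 + 2 + 6 + 3 + 6 + 3 + 2 + 7 + 5 + 3 + 5 + 3 + 7 + 1 + 7 = 72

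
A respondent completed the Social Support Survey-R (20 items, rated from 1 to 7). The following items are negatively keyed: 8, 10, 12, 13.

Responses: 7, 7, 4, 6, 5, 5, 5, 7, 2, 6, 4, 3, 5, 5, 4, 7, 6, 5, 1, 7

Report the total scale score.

Raw sum = 101. Negatively keyed items: 8, 10, 12, 13; their raw sum = 21.
Each reversal replaces raw with 8 − raw, changing the total by 8 − 2·raw per item.
Total = 101 + 4·8 − 2·21 = 101 + 32 − 42 = 91

91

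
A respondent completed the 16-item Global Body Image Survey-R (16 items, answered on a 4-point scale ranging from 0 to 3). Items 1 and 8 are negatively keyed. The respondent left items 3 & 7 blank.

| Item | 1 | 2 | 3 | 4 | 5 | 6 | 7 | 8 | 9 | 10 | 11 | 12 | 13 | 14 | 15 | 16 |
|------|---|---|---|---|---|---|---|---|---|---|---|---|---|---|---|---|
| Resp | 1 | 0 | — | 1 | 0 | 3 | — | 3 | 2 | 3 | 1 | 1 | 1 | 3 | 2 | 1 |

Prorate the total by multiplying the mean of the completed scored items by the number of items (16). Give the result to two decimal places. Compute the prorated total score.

22.86

Reverse-coded (on a 0–3 scale, reversed = 3 − raw):
  item 1: 3 − 1 = 2
  item 8: 3 − 3 = 0
Completed scored items (14 of 16): 2, 0, 1, 0, 3, 0, 2, 3, 1, 1, 1, 3, 2, 1; sum = 20.
Person mean = 20 / 14 ≈ 1.4286
Prorated total = (20 / 14) × 16 = 22.86 (to 2 dp)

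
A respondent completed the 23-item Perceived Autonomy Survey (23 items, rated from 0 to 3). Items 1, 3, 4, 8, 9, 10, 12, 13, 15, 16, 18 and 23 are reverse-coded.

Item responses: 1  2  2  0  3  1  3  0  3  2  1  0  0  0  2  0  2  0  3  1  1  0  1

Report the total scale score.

Raw sum = 28. Reverse-coded items: 1, 3, 4, 8, 9, 10, 12, 13, 15, 16, 18, 23; their raw sum = 11.
Each reversal replaces raw with 3 − raw, changing the total by 3 − 2·raw per item.
Total = 28 + 12·3 − 2·11 = 28 + 36 − 22 = 42

42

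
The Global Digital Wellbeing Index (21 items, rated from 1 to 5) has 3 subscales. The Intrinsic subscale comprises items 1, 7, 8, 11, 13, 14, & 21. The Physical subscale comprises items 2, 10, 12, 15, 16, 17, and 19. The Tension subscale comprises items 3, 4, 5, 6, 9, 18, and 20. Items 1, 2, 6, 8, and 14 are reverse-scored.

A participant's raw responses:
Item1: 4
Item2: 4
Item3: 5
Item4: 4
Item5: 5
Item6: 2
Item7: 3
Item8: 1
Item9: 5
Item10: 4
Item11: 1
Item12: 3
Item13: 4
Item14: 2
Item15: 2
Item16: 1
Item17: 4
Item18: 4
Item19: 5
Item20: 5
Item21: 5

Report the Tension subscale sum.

Tension items: 3, 4, 5, 6, 9, 18, 20.
Of these, item 6 is reverse-scored; on a 1–5 scale, reversed = 6 − raw.
  item 3: 5
  item 4: 4
  item 5: 5
  item 6: 6 − 2 = 4
  item 9: 5
  item 18: 4
  item 20: 5
Sum = 5 + 4 + 5 + 4 + 5 + 4 + 5 = 32

32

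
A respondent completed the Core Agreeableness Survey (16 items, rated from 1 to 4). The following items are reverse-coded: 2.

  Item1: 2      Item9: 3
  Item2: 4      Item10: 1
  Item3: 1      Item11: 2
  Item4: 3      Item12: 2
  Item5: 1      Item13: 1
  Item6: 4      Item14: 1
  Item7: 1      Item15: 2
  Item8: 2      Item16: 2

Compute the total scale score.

29

Raw sum = 32. Reverse-coded items: 2; their raw sum = 4.
Each reversal replaces raw with 5 − raw, changing the total by 5 − 2·raw per item.
Total = 32 + 1·5 − 2·4 = 32 + 5 − 8 = 29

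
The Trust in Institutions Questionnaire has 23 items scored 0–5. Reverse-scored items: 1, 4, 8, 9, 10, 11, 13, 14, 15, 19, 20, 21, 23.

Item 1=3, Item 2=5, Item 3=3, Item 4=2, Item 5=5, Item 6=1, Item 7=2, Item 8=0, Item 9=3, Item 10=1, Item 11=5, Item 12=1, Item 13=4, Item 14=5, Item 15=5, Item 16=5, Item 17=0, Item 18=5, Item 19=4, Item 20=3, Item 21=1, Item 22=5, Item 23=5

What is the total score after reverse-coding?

Reverse-scored items use 5 − raw:
  item 1: 5 − 3 = 2
  item 4: 5 − 2 = 3
  item 8: 5 − 0 = 5
  item 9: 5 − 3 = 2
  item 10: 5 − 1 = 4
  item 11: 5 − 5 = 0
  item 13: 5 − 4 = 1
  item 14: 5 − 5 = 0
  item 15: 5 − 5 = 0
  item 19: 5 − 4 = 1
  item 20: 5 − 3 = 2
  item 21: 5 − 1 = 4
  item 23: 5 − 5 = 0
Scored items: 2, 5, 3, 3, 5, 1, 2, 5, 2, 4, 0, 1, 1, 0, 0, 5, 0, 5, 1, 2, 4, 5, 0
Total = 2 + 5 + 3 + 3 + 5 + 1 + 2 + 5 + 2 + 4 + 0 + 1 + 1 + 0 + 0 + 5 + 0 + 5 + 1 + 2 + 4 + 5 + 0 = 56

56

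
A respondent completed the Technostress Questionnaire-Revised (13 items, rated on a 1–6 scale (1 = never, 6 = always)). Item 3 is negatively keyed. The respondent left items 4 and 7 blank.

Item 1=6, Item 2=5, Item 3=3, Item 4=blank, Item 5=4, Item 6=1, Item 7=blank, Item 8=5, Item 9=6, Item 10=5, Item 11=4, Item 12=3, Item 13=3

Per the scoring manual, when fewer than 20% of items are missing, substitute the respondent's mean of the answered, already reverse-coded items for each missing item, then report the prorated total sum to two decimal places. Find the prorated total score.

54.36

Reverse-coded (on a 1–6 scale, reversed = 7 − raw):
  item 3: 7 − 3 = 4
Completed scored items (11 of 13): 6, 5, 4, 4, 1, 5, 6, 5, 4, 3, 3; sum = 46.
Person mean = 46 / 11 ≈ 4.1818
Prorated total = (46 / 11) × 13 = 54.36 (to 2 dp)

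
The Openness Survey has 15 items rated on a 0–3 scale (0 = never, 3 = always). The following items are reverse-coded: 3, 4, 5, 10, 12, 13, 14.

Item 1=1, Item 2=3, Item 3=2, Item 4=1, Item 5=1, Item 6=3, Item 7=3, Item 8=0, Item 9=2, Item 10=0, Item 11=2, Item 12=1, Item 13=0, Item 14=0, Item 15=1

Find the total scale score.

31

Apply reverse scoring (on a 0–3 scale, reversed = 3 − raw):
  item 3: 3 − 2 = 1
  item 4: 3 − 1 = 2
  item 5: 3 − 1 = 2
  item 10: 3 − 0 = 3
  item 12: 3 − 1 = 2
  item 13: 3 − 0 = 3
  item 14: 3 − 0 = 3
Scored responses: 1, 3, 1, 2, 2, 3, 3, 0, 2, 3, 2, 2, 3, 3, 1
Total = 1 + 3 + 1 + 2 + 2 + 3 + 3 + 0 + 2 + 3 + 2 + 2 + 3 + 3 + 1 = 31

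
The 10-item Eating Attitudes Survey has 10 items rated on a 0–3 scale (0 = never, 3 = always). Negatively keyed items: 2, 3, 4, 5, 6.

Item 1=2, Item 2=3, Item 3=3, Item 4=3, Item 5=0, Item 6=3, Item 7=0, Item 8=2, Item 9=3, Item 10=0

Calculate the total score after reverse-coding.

Raw sum = 19. Negatively keyed items: 2, 3, 4, 5, 6; their raw sum = 12.
Each reversal replaces raw with 3 − raw, changing the total by 3 − 2·raw per item.
Total = 19 + 5·3 − 2·12 = 19 + 15 − 24 = 10

10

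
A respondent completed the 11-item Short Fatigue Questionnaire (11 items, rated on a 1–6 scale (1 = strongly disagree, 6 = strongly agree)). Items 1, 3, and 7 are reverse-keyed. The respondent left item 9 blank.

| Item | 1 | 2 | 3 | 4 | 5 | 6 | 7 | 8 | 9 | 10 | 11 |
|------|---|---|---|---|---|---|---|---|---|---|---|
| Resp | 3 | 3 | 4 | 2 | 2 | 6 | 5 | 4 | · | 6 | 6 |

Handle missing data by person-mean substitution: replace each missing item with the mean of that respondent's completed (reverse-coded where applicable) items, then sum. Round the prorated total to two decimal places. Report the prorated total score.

41.80

Reverse-coded (reverse-coded value = 7 − response):
  item 1: 7 − 3 = 4
  item 3: 7 − 4 = 3
  item 7: 7 − 5 = 2
Completed scored items (10 of 11): 4, 3, 3, 2, 2, 6, 2, 4, 6, 6; sum = 38.
Person mean = 38 / 10 ≈ 3.8000
Prorated total = (38 / 10) × 11 = 41.80 (to 2 dp)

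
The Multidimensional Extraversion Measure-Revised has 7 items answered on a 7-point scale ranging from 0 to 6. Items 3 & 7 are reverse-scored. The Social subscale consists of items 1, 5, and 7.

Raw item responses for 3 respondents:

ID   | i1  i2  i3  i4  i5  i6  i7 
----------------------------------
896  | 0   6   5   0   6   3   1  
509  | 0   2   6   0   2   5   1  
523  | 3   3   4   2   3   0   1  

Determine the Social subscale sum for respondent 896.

11

Respondent 896 raw: 0, 6, 5, 0, 6, 3, 1.
Social items: 1, 5, 7.
Reverse-coded (reversed = (0+6) − raw = 6 − raw):
  item 1: 0
  item 5: 6
  item 7: 6 − 1 = 5
Sum = 0 + 6 + 5 = 11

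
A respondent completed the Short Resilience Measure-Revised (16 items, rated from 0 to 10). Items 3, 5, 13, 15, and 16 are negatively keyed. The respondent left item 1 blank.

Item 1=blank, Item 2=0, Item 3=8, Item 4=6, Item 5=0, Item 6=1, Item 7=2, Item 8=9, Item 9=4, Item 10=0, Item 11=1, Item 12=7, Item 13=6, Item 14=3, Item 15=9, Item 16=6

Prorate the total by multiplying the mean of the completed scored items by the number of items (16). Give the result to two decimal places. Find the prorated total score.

Reverse-coded (reversed = (0+10) − raw = 10 − raw):
  item 3: 10 − 8 = 2
  item 5: 10 − 0 = 10
  item 13: 10 − 6 = 4
  item 15: 10 − 9 = 1
  item 16: 10 − 6 = 4
Completed scored items (15 of 16): 0, 2, 6, 10, 1, 2, 9, 4, 0, 1, 7, 4, 3, 1, 4; sum = 54.
Person mean = 54 / 15 ≈ 3.6000
Prorated total = (54 / 15) × 16 = 57.60 (to 2 dp)

57.60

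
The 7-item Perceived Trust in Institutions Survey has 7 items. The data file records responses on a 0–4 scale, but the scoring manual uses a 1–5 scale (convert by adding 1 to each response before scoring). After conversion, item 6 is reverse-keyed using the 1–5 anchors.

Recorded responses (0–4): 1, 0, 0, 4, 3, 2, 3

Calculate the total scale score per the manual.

Convert to 1–5: 2, 1, 1, 5, 4, 3, 4
Reverse-coded (reverse-coded value = 6 − response):
  item 6: 6 − 3 = 3
Scored: 2, 1, 1, 5, 4, 3, 4
Total = 20

20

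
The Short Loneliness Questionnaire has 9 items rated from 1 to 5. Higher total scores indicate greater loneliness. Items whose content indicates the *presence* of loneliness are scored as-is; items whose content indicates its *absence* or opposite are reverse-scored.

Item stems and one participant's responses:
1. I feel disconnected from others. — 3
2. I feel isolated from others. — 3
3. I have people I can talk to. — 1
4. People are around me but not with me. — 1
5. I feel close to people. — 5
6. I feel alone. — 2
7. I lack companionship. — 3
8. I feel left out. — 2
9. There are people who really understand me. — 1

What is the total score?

25

Items 3, 5, 9 describe the absence/opposite of loneliness → reverse-score.
reverse-coded value = 6 − response.
  item 1: 3
  item 2: 3
  item 3: 6 − 1 = 5
  item 4: 1
  item 5: 6 − 5 = 1
  item 6: 2
  item 7: 3
  item 8: 2
  item 9: 6 − 1 = 5
Total = 3 + 3 + 5 + 1 + 1 + 2 + 3 + 2 + 5 = 25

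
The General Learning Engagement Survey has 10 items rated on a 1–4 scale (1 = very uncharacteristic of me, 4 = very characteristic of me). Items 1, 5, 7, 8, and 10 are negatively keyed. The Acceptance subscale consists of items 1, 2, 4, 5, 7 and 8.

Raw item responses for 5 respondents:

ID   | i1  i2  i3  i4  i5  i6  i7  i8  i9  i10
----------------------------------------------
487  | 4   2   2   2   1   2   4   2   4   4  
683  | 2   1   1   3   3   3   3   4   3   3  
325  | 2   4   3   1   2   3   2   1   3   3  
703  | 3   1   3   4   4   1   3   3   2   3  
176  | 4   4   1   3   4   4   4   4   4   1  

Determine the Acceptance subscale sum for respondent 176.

Respondent 176 raw: 4, 4, 1, 3, 4, 4, 4, 4, 4, 1.
Acceptance items: 1, 2, 4, 5, 7, 8.
Reverse-coded (reversed = (1+4) − raw = 5 − raw):
  item 1: 5 − 4 = 1
  item 2: 4
  item 4: 3
  item 5: 5 − 4 = 1
  item 7: 5 − 4 = 1
  item 8: 5 − 4 = 1
Sum = 1 + 4 + 3 + 1 + 1 + 1 = 11

11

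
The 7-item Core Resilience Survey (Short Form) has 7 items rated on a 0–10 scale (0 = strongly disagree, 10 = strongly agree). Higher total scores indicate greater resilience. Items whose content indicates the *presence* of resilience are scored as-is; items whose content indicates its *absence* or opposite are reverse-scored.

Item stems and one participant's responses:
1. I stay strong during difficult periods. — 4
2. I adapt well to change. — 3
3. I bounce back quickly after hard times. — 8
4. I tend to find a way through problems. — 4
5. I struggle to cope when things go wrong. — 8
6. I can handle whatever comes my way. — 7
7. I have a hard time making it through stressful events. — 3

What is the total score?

Items 5, 7 describe the absence/opposite of resilience → reverse-score.
on a 0–10 scale, reversed = 10 − raw.
  item 1: 4
  item 2: 3
  item 3: 8
  item 4: 4
  item 5: 10 − 8 = 2
  item 6: 7
  item 7: 10 − 3 = 7
Total = 4 + 3 + 8 + 4 + 2 + 7 + 7 = 35

35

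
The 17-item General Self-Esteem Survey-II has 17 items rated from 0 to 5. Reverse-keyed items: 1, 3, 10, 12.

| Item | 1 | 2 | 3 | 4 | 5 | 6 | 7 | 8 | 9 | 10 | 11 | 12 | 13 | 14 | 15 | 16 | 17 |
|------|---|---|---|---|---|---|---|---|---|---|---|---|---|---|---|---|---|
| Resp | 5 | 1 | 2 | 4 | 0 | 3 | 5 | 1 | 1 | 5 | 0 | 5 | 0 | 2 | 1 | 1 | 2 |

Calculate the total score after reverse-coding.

24

Raw sum = 38. Reverse-keyed items: 1, 3, 10, 12; their raw sum = 17.
Each reversal replaces raw with 5 − raw, changing the total by 5 − 2·raw per item.
Total = 38 + 4·5 − 2·17 = 38 + 20 − 34 = 24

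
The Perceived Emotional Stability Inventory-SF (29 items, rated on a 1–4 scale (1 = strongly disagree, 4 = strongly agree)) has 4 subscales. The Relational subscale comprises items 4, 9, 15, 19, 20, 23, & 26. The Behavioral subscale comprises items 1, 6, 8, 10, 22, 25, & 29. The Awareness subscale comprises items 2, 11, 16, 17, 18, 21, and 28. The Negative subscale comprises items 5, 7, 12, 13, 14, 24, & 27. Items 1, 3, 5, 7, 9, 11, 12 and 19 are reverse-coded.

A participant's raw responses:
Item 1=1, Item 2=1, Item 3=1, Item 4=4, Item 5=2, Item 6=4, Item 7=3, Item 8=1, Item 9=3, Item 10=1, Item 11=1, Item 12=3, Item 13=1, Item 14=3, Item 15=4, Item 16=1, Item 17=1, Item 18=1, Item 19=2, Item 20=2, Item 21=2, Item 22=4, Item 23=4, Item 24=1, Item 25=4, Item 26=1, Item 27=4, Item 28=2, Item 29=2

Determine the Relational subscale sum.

Relational items: 4, 9, 15, 19, 20, 23, 26.
Of these, items 9 and 19 are reverse-coded; reversed = (1+4) − raw = 5 − raw.
  item 4: 4
  item 9: 5 − 3 = 2
  item 15: 4
  item 19: 5 − 2 = 3
  item 20: 2
  item 23: 4
  item 26: 1
Sum = 4 + 2 + 4 + 3 + 2 + 4 + 1 = 20

20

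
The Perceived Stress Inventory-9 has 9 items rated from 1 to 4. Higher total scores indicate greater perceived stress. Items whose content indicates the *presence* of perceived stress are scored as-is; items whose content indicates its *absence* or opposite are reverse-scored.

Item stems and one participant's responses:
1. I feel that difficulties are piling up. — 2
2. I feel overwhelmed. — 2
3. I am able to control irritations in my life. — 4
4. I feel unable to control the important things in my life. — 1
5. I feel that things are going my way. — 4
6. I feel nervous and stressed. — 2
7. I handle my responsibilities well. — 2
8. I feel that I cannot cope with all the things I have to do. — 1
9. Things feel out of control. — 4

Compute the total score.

Items 3, 5, 7 describe the absence/opposite of perceived stress → reverse-score.
reverse-coded value = 5 − response.
  item 1: 2
  item 2: 2
  item 3: 5 − 4 = 1
  item 4: 1
  item 5: 5 − 4 = 1
  item 6: 2
  item 7: 5 − 2 = 3
  item 8: 1
  item 9: 4
Total = 2 + 2 + 1 + 1 + 1 + 2 + 3 + 1 + 4 = 17

17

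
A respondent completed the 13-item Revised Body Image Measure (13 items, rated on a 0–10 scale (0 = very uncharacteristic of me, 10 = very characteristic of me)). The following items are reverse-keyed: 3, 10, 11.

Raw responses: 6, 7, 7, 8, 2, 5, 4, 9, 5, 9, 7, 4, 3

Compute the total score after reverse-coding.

Reversing items 3, 10 and 11 with 10 − raw:
Total = 6 + 7 + (10−7) + 8 + 2 + 5 + 4 + 9 + 5 + (10−9) + (10−7) + 4 + 3
      = 6 + 7 + 3 + 8 + 2 + 5 + 4 + 9 + 5 + 1 + 3 + 4 + 3 = 60

60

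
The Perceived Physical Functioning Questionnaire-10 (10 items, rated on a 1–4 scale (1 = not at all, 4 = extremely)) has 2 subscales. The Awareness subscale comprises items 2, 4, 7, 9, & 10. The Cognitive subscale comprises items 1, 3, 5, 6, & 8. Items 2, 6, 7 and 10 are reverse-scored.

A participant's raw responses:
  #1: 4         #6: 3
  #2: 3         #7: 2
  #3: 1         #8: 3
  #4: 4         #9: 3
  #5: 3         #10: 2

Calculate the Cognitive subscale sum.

Cognitive items: 1, 3, 5, 6, 8.
Of these, item 6 is reverse-scored; reverse-coded value = 5 − response.
  item 1: 4
  item 3: 1
  item 5: 3
  item 6: 5 − 3 = 2
  item 8: 3
Sum = 4 + 1 + 3 + 2 + 3 = 13

13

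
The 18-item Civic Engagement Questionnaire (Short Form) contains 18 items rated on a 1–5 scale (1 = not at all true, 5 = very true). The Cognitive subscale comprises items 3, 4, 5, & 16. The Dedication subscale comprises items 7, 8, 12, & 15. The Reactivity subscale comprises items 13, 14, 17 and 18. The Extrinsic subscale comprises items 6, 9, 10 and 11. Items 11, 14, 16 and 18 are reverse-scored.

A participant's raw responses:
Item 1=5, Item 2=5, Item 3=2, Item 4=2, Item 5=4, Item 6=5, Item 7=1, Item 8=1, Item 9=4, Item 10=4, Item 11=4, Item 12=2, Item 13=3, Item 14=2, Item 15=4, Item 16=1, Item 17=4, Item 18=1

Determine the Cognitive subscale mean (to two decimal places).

3.25

Cognitive items: 3, 4, 5, 16.
Of these, item 16 is reverse-scored; on a 1–5 scale, reversed = 6 − raw.
  item 3: 2
  item 4: 2
  item 5: 4
  item 16: 6 − 1 = 5
Sum = 2 + 2 + 4 + 5 = 13
Mean = 13 / 4 = 3.25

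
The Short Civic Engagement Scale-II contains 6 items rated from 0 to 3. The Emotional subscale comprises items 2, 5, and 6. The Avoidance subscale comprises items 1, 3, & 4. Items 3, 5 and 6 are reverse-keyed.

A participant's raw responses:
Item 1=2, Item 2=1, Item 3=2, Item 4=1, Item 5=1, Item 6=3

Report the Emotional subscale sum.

3

Emotional items: 2, 5, 6.
Of these, items 5 and 6 are reverse-keyed; reverse-coded value = 3 − response.
  item 2: 1
  item 5: 3 − 1 = 2
  item 6: 3 − 3 = 0
Sum = 1 + 2 + 0 = 3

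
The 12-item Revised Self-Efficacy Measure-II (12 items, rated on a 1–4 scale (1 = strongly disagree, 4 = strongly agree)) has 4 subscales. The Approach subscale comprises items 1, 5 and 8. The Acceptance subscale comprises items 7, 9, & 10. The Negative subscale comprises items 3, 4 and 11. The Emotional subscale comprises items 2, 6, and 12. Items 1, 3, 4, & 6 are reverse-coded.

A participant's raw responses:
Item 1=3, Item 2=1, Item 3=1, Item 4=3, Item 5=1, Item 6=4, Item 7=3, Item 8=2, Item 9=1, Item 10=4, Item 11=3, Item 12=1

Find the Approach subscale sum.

5

Approach items: 1, 5, 8.
Of these, item 1 is reverse-coded; reversed = (1+4) − raw = 5 − raw.
  item 1: 5 − 3 = 2
  item 5: 1
  item 8: 2
Sum = 2 + 1 + 2 = 5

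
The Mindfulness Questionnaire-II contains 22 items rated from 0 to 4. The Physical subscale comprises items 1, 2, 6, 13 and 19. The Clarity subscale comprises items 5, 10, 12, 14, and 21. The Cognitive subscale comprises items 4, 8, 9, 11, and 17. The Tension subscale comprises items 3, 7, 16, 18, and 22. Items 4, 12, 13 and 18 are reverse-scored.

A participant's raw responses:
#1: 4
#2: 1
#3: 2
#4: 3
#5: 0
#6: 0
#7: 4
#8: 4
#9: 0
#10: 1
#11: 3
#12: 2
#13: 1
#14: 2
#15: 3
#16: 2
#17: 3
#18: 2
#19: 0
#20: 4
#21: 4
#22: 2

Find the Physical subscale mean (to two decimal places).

Physical items: 1, 2, 6, 13, 19.
Of these, item 13 is reverse-scored; reverse-coded value = 4 − response.
  item 1: 4
  item 2: 1
  item 6: 0
  item 13: 4 − 1 = 3
  item 19: 0
Sum = 4 + 1 + 0 + 3 + 0 = 8
Mean = 8 / 5 = 1.60

1.60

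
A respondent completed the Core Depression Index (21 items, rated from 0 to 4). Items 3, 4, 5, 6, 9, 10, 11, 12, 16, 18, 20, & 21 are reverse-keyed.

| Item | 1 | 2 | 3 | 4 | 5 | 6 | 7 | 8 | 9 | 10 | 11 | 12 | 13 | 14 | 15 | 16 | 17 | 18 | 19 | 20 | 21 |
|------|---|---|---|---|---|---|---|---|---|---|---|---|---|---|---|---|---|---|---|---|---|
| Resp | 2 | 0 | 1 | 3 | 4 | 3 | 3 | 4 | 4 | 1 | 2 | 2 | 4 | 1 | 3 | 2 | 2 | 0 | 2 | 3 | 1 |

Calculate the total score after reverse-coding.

Reverse-keyed items use 4 − raw:
  item 3: 4 − 1 = 3
  item 4: 4 − 3 = 1
  item 5: 4 − 4 = 0
  item 6: 4 − 3 = 1
  item 9: 4 − 4 = 0
  item 10: 4 − 1 = 3
  item 11: 4 − 2 = 2
  item 12: 4 − 2 = 2
  item 16: 4 − 2 = 2
  item 18: 4 − 0 = 4
  item 20: 4 − 3 = 1
  item 21: 4 − 1 = 3
Scored responses: 2, 0, 3, 1, 0, 1, 3, 4, 0, 3, 2, 2, 4, 1, 3, 2, 2, 4, 2, 1, 3
Total = 2 + 0 + 3 + 1 + 0 + 1 + 3 + 4 + 0 + 3 + 2 + 2 + 4 + 1 + 3 + 2 + 2 + 4 + 2 + 1 + 3 = 43

43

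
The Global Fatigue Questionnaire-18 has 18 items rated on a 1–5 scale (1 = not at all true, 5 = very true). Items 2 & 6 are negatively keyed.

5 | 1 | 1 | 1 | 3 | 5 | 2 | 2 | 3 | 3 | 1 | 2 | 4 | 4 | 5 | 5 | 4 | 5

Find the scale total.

Raw sum = 56. Negatively keyed items: 2, 6; their raw sum = 6.
Each reversal replaces raw with 6 − raw, changing the total by 6 − 2·raw per item.
Total = 56 + 2·6 − 2·6 = 56 + 12 − 12 = 56

56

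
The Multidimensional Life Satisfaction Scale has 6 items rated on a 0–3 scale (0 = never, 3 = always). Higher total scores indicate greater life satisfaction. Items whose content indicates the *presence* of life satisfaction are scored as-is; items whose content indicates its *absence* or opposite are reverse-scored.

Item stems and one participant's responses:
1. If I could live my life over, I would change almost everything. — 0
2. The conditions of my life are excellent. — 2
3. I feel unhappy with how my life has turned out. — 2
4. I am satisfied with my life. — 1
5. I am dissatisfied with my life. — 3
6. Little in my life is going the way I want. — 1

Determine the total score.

Items 1, 3, 5, 6 describe the absence/opposite of life satisfaction → reverse-score.
reverse-coded value = 3 − response.
  item 1: 3 − 0 = 3
  item 2: 2
  item 3: 3 − 2 = 1
  item 4: 1
  item 5: 3 − 3 = 0
  item 6: 3 − 1 = 2
Total = 3 + 2 + 1 + 1 + 0 + 2 = 9

9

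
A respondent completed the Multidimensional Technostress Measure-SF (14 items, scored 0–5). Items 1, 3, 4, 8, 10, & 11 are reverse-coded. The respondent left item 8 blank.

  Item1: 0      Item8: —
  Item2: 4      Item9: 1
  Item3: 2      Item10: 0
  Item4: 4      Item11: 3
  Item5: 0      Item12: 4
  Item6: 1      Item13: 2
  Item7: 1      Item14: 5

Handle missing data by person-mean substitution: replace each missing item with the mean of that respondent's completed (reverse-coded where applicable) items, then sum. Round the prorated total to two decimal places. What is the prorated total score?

36.62

Reverse-coded (on a 0–5 scale, reversed = 5 − raw):
  item 1: 5 − 0 = 5
  item 3: 5 − 2 = 3
  item 4: 5 − 4 = 1
  item 10: 5 − 0 = 5
  item 11: 5 − 3 = 2
Completed scored items (13 of 14): 5, 4, 3, 1, 0, 1, 1, 1, 5, 2, 4, 2, 5; sum = 34.
Person mean = 34 / 13 ≈ 2.6154
Prorated total = (34 / 13) × 14 = 36.62 (to 2 dp)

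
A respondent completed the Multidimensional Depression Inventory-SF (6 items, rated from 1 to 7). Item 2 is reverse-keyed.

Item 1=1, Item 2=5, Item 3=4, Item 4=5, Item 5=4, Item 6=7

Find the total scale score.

Reversing item 2 with 8 − raw:
Total = 1 + (8−5) + 4 + 5 + 4 + 7
      = 1 + 3 + 4 + 5 + 4 + 7 = 24

24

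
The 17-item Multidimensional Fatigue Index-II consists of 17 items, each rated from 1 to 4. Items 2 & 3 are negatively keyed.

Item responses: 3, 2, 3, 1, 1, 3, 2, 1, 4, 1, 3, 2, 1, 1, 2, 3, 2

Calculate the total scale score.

35

Apply reverse scoring (on a 1–4 scale, reversed = 5 − raw):
  item 2: 5 − 2 = 3
  item 3: 5 − 3 = 2
Scored responses: 3, 3, 2, 1, 1, 3, 2, 1, 4, 1, 3, 2, 1, 1, 2, 3, 2
Total = 3 + 3 + 2 + 1 + 1 + 3 + 2 + 1 + 4 + 1 + 3 + 2 + 1 + 1 + 2 + 3 + 2 = 35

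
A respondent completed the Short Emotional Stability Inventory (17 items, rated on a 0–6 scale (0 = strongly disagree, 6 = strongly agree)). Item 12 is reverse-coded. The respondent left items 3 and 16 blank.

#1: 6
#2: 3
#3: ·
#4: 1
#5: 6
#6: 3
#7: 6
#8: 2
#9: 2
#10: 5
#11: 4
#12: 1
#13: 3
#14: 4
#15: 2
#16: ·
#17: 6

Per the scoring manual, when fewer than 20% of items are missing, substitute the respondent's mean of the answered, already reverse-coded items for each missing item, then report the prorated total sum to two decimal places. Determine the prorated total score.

65.73

Reverse-coded (on a 0–6 scale, reversed = 6 − raw):
  item 12: 6 − 1 = 5
Completed scored items (15 of 17): 6, 3, 1, 6, 3, 6, 2, 2, 5, 4, 5, 3, 4, 2, 6; sum = 58.
Person mean = 58 / 15 ≈ 3.8667
Prorated total = (58 / 15) × 17 = 65.73 (to 2 dp)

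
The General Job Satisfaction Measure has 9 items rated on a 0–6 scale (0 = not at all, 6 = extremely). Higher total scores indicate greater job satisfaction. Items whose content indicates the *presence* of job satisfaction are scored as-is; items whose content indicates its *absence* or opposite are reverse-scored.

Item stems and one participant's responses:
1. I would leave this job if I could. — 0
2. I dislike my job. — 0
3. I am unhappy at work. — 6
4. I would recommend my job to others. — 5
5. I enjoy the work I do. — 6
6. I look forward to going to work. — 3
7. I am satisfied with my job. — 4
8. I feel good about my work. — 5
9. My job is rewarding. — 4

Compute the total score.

39

Items 1, 2, 3 describe the absence/opposite of job satisfaction → reverse-score.
on a 0–6 scale, reversed = 6 − raw.
  item 1: 6 − 0 = 6
  item 2: 6 − 0 = 6
  item 3: 6 − 6 = 0
  item 4: 5
  item 5: 6
  item 6: 3
  item 7: 4
  item 8: 5
  item 9: 4
Total = 6 + 6 + 0 + 5 + 6 + 3 + 4 + 5 + 4 = 39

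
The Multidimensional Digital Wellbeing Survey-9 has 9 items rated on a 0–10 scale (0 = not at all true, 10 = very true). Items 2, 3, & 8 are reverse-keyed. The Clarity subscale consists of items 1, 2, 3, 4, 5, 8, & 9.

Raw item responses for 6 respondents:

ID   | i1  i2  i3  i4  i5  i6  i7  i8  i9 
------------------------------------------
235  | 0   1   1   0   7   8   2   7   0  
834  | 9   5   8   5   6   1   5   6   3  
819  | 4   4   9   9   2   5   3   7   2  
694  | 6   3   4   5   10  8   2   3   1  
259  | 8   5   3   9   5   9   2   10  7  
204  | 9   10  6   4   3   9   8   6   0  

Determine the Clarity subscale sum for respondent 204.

24

Respondent 204 raw: 9, 10, 6, 4, 3, 9, 8, 6, 0.
Clarity items: 1, 2, 3, 4, 5, 8, 9.
Reverse-coded (on a 0–10 scale, reversed = 10 − raw):
  item 1: 9
  item 2: 10 − 10 = 0
  item 3: 10 − 6 = 4
  item 4: 4
  item 5: 3
  item 8: 10 − 6 = 4
  item 9: 0
Sum = 9 + 0 + 4 + 4 + 3 + 4 + 0 = 24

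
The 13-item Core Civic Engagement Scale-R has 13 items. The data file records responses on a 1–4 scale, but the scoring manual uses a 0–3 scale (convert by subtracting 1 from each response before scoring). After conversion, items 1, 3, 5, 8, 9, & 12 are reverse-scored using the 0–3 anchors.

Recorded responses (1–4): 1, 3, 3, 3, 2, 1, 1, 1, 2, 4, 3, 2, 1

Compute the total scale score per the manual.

22

Convert to 0–3: 0, 2, 2, 2, 1, 0, 0, 0, 1, 3, 2, 1, 0
Reverse-coded (reversed = (0+3) − raw = 3 − raw):
  item 1: 3 − 0 = 3
  item 3: 3 − 2 = 1
  item 5: 3 − 1 = 2
  item 8: 3 − 0 = 3
  item 9: 3 − 1 = 2
  item 12: 3 − 1 = 2
Scored: 3, 2, 1, 2, 2, 0, 0, 3, 2, 3, 2, 2, 0
Total = 22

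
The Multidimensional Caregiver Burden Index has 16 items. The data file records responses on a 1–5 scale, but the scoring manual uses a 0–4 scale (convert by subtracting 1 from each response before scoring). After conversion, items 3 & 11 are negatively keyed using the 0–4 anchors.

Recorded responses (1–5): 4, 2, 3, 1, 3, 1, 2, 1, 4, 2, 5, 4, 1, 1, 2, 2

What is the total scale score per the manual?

18

Convert to 0–4: 3, 1, 2, 0, 2, 0, 1, 0, 3, 1, 4, 3, 0, 0, 1, 1
Reverse-coded (reversed = (0+4) − raw = 4 − raw):
  item 3: 4 − 2 = 2
  item 11: 4 − 4 = 0
Scored: 3, 1, 2, 0, 2, 0, 1, 0, 3, 1, 0, 3, 0, 0, 1, 1
Total = 18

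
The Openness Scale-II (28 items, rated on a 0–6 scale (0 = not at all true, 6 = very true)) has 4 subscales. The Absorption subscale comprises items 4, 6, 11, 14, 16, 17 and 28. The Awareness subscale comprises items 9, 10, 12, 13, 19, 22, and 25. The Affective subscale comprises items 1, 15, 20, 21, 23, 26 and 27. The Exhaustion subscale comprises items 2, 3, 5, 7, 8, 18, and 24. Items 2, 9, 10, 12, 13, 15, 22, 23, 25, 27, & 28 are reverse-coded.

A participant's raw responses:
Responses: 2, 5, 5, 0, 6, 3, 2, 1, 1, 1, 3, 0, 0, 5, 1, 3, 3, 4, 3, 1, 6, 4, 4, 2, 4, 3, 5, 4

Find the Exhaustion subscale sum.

21

Exhaustion items: 2, 3, 5, 7, 8, 18, 24.
Of these, item 2 is reverse-coded; reversed = (0+6) − raw = 6 − raw.
  item 2: 6 − 5 = 1
  item 3: 5
  item 5: 6
  item 7: 2
  item 8: 1
  item 18: 4
  item 24: 2
Sum = 1 + 5 + 6 + 2 + 1 + 4 + 2 = 21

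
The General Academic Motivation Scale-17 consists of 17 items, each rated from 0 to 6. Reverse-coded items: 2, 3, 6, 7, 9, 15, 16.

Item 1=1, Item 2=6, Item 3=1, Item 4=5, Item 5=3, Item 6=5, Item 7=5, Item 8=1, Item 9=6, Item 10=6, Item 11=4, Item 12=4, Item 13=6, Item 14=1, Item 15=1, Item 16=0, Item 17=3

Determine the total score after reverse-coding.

52

Reversing items 2, 3, 6, 7, 9, 15, & 16 with 6 − raw:
Total = 1 + (6−6) + (6−1) + 5 + 3 + (6−5) + (6−5) + 1 + (6−6) + 6 + 4 + 4 + 6 + 1 + (6−1) + (6−0) + 3
      = 1 + 0 + 5 + 5 + 3 + 1 + 1 + 1 + 0 + 6 + 4 + 4 + 6 + 1 + 5 + 6 + 3 = 52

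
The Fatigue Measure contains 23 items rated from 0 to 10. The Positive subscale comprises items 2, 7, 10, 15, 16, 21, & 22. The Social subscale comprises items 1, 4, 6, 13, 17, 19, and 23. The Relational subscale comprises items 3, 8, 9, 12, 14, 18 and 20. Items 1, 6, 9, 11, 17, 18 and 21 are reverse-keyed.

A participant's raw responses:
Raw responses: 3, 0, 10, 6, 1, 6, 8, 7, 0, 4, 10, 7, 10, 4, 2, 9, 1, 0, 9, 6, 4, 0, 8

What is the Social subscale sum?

Social items: 1, 4, 6, 13, 17, 19, 23.
Of these, items 1, 6, & 17 are reverse-keyed; reverse-coded value = 10 − response.
  item 1: 10 − 3 = 7
  item 4: 6
  item 6: 10 − 6 = 4
  item 13: 10
  item 17: 10 − 1 = 9
  item 19: 9
  item 23: 8
Sum = 7 + 6 + 4 + 10 + 9 + 9 + 8 = 53

53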